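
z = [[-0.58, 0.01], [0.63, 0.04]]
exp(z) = [[0.56,0.01],  [0.49,1.04]]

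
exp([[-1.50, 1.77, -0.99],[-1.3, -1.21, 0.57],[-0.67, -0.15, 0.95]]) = [[0.09, 0.39, -0.53], [-0.37, -0.07, 0.91], [-0.50, -0.49, 2.81]]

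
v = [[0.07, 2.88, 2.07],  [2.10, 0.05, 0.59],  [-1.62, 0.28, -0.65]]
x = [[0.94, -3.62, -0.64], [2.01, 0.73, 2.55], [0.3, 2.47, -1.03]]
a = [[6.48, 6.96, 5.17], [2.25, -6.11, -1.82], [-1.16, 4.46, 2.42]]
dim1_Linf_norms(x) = [3.62, 2.55, 2.47]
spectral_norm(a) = 12.29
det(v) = 2.55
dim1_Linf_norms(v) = [2.88, 2.1, 1.62]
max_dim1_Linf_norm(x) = 3.62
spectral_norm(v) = 3.62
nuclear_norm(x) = 9.12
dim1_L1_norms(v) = [5.02, 2.74, 2.55]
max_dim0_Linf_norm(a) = 6.96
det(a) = -51.18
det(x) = -19.93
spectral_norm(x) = 4.47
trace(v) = -0.53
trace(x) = 0.64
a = v @ x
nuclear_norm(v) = 6.58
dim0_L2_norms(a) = [6.96, 10.28, 5.99]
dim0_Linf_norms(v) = [2.1, 2.88, 2.07]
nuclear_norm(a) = 19.16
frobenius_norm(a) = 13.78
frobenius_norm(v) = 4.52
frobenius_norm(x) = 5.72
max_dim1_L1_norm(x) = 5.29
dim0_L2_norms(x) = [2.24, 4.44, 2.82]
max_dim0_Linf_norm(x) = 3.62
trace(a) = 2.79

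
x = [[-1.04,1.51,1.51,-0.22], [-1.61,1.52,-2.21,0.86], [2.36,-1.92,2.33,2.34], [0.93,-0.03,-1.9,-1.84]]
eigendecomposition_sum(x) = [[(-0.06-0j), 0.04+0.00j, (-0.09-0j), -0.03+0.00j], [(-2.24-0j), 1.28+0.00j, -3.17-0.00j, (-1.06+0j)], [1.95+0.00j, -1.11+0.00j, (2.76+0j), 0.92-0.00j], [-0.67-0.00j, (0.38+0j), -0.95-0.00j, -0.32+0.00j]] + [[-0.74+0.27j, 0.61+0.08j, 0.57-0.25j, -0.30-1.02j],[-0.10-0.45j, -0.09+0.35j, 0.10+0.35j, (0.62-0.1j)],[(0.26-0.57j), (-0.38+0.3j), (-0.17+0.46j), (0.75+0.39j)],[(0.69+0.59j), (-0.26-0.65j), (-0.58-0.43j), -0.85+0.89j]] + [[-0.74-0.27j, 0.61-0.08j, (0.57+0.25j), -0.30+1.02j],[(-0.1+0.45j), (-0.09-0.35j), 0.10-0.35j, (0.62+0.1j)],[0.26+0.57j, (-0.38-0.3j), -0.17-0.46j, 0.75-0.39j],[0.69-0.59j, (-0.26+0.65j), -0.58+0.43j, -0.85-0.89j]] + [[(0.51+0j), (0.26+0j), 0.46+0.00j, 0.42-0.00j], [0.83+0.00j, (0.43+0j), 0.75+0.00j, 0.68-0.00j], [-0.10-0.00j, -0.05-0.00j, (-0.09-0j), -0.08+0.00j], [0.22+0.00j, 0.11+0.00j, (0.2+0j), (0.18-0j)]]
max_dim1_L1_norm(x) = 8.95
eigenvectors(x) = [[0.02+0.00j, (-0.27+0.48j), (-0.27-0.48j), 0.51+0.00j], [0.74+0.00j, (-0.26-0.2j), -0.26+0.20j, (0.83+0j)], [(-0.64+0j), -0.12-0.42j, -0.12+0.42j, -0.10+0.00j], [(0.22+0j), (0.63+0j), 0.63-0.00j, (0.22+0j)]]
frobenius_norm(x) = 6.65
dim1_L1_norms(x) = [4.28, 6.2, 8.95, 4.7]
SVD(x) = [[-0.05, 0.62, -0.53, -0.57], [-0.48, 0.29, 0.76, -0.34], [0.83, -0.04, 0.35, -0.44], [-0.28, -0.73, -0.17, -0.60]] @ diag([5.311393936659761, 3.1753592874985057, 2.336744224835378, 0.6957832080536437]) @ [[0.48, -0.45, 0.65, 0.39],  [-0.59, 0.46, 0.50, 0.43],  [-0.0, -0.13, -0.57, 0.81],  [-0.65, -0.75, 0.02, -0.11]]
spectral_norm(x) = 5.31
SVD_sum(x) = [[-0.13, 0.13, -0.18, -0.11], [-1.21, 1.15, -1.66, -0.99], [2.09, -1.99, 2.86, 1.70], [-0.71, 0.67, -0.97, -0.58]] + [[-1.17, 0.92, 0.99, 0.85], [-0.54, 0.43, 0.46, 0.39], [0.07, -0.06, -0.06, -0.05], [1.36, -1.07, -1.15, -0.98]] + [[0.00, 0.16, 0.71, -1.0], [-0.01, -0.23, -1.01, 1.43], [-0.00, -0.11, -0.46, 0.65], [0.0, 0.05, 0.23, -0.33]] + [[0.26, 0.30, -0.01, 0.04],[0.15, 0.18, -0.01, 0.03],[0.2, 0.23, -0.01, 0.03],[0.27, 0.32, -0.01, 0.05]]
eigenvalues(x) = [(3.66+0j), (-1.86+1.96j), (-1.86-1.96j), (1.03+0j)]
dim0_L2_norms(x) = [3.18, 2.88, 4.03, 3.11]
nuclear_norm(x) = 11.52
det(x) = 27.42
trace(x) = 0.97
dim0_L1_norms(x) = [5.94, 4.98, 7.95, 5.26]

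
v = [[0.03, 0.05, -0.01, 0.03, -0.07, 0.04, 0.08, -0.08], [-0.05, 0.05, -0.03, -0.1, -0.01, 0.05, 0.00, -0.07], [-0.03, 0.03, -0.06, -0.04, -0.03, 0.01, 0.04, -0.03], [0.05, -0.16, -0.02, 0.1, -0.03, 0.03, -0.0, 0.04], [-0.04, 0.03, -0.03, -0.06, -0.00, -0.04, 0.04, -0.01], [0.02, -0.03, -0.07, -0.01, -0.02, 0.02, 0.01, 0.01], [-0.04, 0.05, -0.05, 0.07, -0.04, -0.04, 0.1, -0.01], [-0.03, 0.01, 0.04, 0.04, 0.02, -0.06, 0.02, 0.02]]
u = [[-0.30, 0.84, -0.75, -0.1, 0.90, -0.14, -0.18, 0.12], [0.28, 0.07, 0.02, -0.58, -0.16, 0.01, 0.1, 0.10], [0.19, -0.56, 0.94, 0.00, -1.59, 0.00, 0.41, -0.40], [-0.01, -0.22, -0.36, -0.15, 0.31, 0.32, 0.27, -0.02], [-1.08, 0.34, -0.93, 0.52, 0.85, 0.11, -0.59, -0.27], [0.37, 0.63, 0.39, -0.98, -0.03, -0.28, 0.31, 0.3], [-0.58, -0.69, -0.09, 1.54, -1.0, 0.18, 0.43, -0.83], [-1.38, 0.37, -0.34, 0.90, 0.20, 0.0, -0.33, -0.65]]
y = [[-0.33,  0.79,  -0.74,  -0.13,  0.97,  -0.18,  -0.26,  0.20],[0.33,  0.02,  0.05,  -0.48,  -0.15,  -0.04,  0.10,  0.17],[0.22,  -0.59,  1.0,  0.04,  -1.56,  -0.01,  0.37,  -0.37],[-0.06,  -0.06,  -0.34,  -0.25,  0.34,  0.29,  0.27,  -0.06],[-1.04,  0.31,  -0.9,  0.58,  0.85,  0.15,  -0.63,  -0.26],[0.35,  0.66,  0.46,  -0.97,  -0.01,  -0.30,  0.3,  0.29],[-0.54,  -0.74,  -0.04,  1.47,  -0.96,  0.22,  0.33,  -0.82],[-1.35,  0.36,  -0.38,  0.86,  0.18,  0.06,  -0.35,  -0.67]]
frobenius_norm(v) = 0.39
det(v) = -0.00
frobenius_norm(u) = 4.63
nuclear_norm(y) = 8.55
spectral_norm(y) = 3.24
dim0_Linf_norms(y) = [1.35, 0.79, 1.0, 1.47, 1.56, 0.3, 0.63, 0.82]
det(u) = -0.00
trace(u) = 0.91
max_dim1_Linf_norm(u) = 1.59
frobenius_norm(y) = 4.59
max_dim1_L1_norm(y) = 5.12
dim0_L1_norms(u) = [4.19, 3.72, 3.82, 4.77, 5.04, 1.04, 2.62, 2.69]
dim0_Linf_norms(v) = [0.05, 0.16, 0.07, 0.1, 0.07, 0.06, 0.1, 0.08]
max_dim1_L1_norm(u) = 5.34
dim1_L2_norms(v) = [0.15, 0.15, 0.1, 0.2, 0.1, 0.09, 0.16, 0.09]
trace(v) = 0.26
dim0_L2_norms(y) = [1.89, 1.48, 1.68, 2.12, 2.28, 0.53, 1.0, 1.22]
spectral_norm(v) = 0.26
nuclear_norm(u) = 8.85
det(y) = -0.00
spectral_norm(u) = 3.21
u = y + v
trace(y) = 0.65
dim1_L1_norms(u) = [3.33, 1.32, 4.09, 1.66, 4.69, 3.29, 5.34, 4.17]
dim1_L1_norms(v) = [0.39, 0.36, 0.27, 0.43, 0.25, 0.19, 0.4, 0.24]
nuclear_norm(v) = 0.83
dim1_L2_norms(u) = [1.5, 0.68, 2.02, 0.69, 1.89, 1.38, 2.26, 1.88]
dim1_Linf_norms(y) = [0.97, 0.48, 1.56, 0.34, 1.04, 0.97, 1.47, 1.35]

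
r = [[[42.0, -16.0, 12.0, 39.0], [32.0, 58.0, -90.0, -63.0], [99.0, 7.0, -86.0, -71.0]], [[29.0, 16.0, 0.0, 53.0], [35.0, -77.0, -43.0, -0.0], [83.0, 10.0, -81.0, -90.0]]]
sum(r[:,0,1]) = 0.0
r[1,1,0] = 35.0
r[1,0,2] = 0.0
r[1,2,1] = 10.0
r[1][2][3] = -90.0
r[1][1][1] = -77.0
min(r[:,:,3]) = -90.0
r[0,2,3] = -71.0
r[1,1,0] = 35.0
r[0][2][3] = -71.0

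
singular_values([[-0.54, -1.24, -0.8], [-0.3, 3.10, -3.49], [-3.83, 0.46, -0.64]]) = [4.94, 3.63, 1.42]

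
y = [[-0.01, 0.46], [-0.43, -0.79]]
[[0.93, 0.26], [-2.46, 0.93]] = y@[[1.93, -3.07], [2.06, 0.50]]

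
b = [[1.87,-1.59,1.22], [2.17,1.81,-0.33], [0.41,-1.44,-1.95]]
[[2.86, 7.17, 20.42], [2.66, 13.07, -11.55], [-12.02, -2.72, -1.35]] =b @ [[0.22, 4.68, 1.25], [2.06, 1.8, -6.79], [4.69, 1.05, 5.97]]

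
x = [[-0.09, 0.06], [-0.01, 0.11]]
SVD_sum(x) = [[-0.05,0.08], [-0.05,0.09]] + [[-0.04, -0.02], [0.04, 0.02]]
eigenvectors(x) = [[-1.0, -0.29], [-0.05, -0.96]]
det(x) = -0.01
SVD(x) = [[0.7, 0.72],[0.72, -0.70]] @ diag([0.1394781900868441, 0.06667709119403893]) @ [[-0.50,0.87], [-0.87,-0.50]]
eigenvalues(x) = [-0.09, 0.11]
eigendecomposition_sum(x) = [[-0.09, 0.03], [-0.0, 0.00]] + [[-0.0, 0.03], [-0.01, 0.11]]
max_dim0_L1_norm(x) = 0.17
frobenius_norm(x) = 0.15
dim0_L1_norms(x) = [0.1, 0.17]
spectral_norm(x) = 0.14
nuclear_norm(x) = 0.21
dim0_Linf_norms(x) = [0.09, 0.11]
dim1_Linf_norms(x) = [0.09, 0.11]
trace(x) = 0.02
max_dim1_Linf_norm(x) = 0.11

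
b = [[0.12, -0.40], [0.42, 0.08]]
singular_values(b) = [0.44, 0.4]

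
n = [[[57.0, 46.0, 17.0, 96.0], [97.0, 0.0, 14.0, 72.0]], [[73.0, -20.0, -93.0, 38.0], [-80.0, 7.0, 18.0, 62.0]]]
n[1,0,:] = [73.0, -20.0, -93.0, 38.0]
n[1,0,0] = 73.0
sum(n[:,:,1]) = 33.0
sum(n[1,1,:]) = 7.0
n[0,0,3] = 96.0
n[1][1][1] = 7.0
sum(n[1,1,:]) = 7.0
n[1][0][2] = -93.0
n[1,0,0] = 73.0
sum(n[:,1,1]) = 7.0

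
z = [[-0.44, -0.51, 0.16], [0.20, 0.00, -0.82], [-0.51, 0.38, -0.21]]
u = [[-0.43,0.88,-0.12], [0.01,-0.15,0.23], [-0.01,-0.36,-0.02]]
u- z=[[0.01, 1.39, -0.28], [-0.19, -0.15, 1.05], [0.50, -0.74, 0.19]]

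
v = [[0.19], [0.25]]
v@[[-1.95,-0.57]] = [[-0.37,-0.11], [-0.49,-0.14]]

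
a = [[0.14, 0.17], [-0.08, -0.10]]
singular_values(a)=[0.25, 0.0]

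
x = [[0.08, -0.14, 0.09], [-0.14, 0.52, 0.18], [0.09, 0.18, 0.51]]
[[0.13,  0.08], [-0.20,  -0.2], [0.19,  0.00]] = x @ [[0.07, -0.56], [-0.56, -0.66], [0.56, 0.34]]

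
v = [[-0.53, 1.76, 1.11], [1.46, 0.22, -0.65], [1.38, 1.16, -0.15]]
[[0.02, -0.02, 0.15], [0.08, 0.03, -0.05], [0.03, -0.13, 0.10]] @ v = [[0.17, 0.20, 0.01],[-0.07, 0.09, 0.08],[-0.07, 0.14, 0.10]]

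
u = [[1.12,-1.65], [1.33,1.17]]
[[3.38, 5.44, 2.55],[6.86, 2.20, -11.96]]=u@[[4.36, 2.85, -4.78], [0.91, -1.36, -4.79]]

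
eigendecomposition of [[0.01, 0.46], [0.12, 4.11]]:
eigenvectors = [[-1.0, -0.11], [0.03, -0.99]]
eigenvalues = [-0.0, 4.12]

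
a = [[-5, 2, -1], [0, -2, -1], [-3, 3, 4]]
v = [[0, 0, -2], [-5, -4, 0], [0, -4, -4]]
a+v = [[-5, 2, -3], [-5, -6, -1], [-3, -1, 0]]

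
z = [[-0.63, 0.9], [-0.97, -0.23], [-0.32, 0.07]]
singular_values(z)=[1.27, 0.83]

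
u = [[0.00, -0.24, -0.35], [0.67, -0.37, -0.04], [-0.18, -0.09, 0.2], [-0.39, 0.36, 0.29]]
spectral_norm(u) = 0.99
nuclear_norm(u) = 1.65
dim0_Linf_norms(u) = [0.67, 0.37, 0.35]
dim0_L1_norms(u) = [1.24, 1.06, 0.88]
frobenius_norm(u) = 1.10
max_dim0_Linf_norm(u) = 0.67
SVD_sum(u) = [[0.19,-0.13,-0.08], [0.56,-0.4,-0.24], [-0.12,0.08,0.05], [-0.46,0.32,0.19]] + [[-0.17, -0.07, -0.29],[0.11, 0.04, 0.19],[0.03, 0.01, 0.05],[0.06, 0.02, 0.1]] + [[-0.02, -0.04, 0.02], [-0.01, -0.02, 0.01], [-0.09, -0.19, 0.10], [0.01, 0.01, -0.01]]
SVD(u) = [[-0.25, 0.79, -0.2], [-0.74, -0.52, -0.08], [0.16, -0.14, -0.97], [0.60, -0.28, 0.07]] @ diag([0.98524290617341, 0.43318536665869434, 0.23547155655778457]) @ [[-0.77, 0.54, 0.33], [-0.5, -0.20, -0.85], [0.40, 0.82, -0.42]]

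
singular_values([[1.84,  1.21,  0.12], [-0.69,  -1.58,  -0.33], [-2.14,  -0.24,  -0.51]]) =[3.31, 1.35, 0.31]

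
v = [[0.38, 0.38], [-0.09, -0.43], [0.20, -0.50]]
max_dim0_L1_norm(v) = 1.31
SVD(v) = [[0.58, 0.71], [-0.57, -0.00], [-0.58, 0.71]] @ diag([0.772267722142848, 0.41881089448138387]) @ [[0.20, 0.98], [0.98, -0.2]]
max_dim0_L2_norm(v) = 0.76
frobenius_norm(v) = 0.88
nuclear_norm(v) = 1.19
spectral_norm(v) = 0.77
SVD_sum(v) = [[0.09, 0.44], [-0.09, -0.43], [-0.09, -0.44]] + [[0.29, -0.06], [-0.0, 0.00], [0.29, -0.06]]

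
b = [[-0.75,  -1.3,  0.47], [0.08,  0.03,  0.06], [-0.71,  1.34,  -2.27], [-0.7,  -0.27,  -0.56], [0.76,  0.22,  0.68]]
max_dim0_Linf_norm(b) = 2.27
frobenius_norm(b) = 3.45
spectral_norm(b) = 2.98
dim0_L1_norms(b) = [3.0, 3.16, 4.04]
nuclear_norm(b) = 4.72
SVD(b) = [[0.29, 0.75, -0.04], [0.02, -0.05, -0.79], [-0.92, 0.05, -0.04], [-0.17, 0.46, -0.45], [0.21, -0.48, -0.41]] @ diag([2.975021742719376, 1.7467215292464784, 0.003087007258299902]) @ [[0.24, -0.51, 0.83], [-0.73, -0.65, -0.19], [-0.64, 0.56, 0.53]]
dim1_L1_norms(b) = [2.52, 0.17, 4.32, 1.53, 1.66]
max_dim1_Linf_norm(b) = 2.27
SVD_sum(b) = [[0.21, -0.45, 0.72], [0.01, -0.03, 0.04], [-0.65, 1.39, -2.25], [-0.12, 0.25, -0.41], [0.15, -0.32, 0.52]] + [[-0.96, -0.85, -0.25], [0.07, 0.06, 0.02], [-0.06, -0.05, -0.02], [-0.58, -0.52, -0.15], [0.61, 0.54, 0.16]] + [[0.0,-0.0,-0.0], [0.00,-0.00,-0.0], [0.0,-0.00,-0.0], [0.0,-0.0,-0.00], [0.0,-0.0,-0.0]]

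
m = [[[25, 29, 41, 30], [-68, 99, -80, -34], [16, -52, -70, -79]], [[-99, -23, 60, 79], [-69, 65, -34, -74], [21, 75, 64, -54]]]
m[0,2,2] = -70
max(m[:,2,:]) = 75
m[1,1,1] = 65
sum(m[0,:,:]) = -143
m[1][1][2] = -34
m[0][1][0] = -68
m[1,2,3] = -54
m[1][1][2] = -34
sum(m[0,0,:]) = 125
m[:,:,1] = [[29, 99, -52], [-23, 65, 75]]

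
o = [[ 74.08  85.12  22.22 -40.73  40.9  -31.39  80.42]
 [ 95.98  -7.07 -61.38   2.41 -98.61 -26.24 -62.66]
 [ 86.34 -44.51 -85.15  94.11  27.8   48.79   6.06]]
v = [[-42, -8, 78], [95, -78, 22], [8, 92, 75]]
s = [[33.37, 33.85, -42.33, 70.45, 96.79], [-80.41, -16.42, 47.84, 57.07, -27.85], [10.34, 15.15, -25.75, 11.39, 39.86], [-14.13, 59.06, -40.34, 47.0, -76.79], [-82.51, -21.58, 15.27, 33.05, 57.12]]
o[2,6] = 6.06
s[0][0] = 33.37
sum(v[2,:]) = 175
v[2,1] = 92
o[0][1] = 85.12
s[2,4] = 39.86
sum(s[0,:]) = 192.13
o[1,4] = -98.61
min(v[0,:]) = -42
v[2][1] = 92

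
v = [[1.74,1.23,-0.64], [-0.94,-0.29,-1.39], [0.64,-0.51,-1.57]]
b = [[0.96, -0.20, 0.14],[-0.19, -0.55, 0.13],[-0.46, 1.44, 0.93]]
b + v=[[2.7,1.03,-0.5], [-1.13,-0.84,-1.26], [0.18,0.93,-0.64]]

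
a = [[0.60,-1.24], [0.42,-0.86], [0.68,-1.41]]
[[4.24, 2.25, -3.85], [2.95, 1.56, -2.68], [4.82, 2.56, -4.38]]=a @ [[1.67, 0.45, -1.40],  [-2.61, -1.6, 2.43]]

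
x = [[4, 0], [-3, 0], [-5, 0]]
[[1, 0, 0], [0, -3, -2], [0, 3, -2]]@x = [[4, 0], [19, 0], [1, 0]]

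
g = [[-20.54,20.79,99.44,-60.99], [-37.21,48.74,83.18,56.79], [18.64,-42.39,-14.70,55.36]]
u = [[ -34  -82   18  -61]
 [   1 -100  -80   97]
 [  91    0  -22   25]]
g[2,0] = 18.64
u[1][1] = -100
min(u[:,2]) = -80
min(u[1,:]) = -100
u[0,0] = -34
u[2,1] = 0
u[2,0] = 91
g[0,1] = 20.79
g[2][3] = 55.36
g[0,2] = 99.44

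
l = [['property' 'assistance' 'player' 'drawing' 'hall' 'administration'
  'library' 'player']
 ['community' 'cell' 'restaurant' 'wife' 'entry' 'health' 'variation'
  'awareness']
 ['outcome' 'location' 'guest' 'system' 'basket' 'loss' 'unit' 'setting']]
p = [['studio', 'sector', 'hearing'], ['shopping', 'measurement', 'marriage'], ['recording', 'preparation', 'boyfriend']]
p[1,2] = 'marriage'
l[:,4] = ['hall', 'entry', 'basket']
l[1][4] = 'entry'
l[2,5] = 'loss'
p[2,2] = 'boyfriend'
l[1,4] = 'entry'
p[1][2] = 'marriage'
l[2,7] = 'setting'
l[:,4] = ['hall', 'entry', 'basket']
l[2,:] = ['outcome', 'location', 'guest', 'system', 'basket', 'loss', 'unit', 'setting']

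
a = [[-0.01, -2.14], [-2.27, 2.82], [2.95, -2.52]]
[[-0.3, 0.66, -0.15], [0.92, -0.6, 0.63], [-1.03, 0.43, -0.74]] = a @ [[-0.23, -0.12, -0.19],[0.14, -0.31, 0.07]]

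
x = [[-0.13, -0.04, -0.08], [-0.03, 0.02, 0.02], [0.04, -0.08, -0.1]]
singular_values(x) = [0.17, 0.13, 0.0]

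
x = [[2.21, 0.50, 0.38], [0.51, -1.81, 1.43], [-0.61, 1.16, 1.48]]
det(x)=-10.594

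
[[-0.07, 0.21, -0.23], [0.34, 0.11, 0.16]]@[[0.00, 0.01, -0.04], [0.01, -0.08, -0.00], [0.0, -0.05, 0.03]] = [[0.0, -0.01, -0.00], [0.00, -0.01, -0.01]]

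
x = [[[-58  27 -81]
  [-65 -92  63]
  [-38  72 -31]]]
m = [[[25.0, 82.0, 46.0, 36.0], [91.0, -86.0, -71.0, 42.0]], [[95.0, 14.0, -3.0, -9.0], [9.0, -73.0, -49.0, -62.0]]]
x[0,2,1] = 72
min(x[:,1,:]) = -92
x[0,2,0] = -38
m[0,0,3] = 36.0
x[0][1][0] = -65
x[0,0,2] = -81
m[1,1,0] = 9.0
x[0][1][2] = 63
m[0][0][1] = 82.0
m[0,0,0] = 25.0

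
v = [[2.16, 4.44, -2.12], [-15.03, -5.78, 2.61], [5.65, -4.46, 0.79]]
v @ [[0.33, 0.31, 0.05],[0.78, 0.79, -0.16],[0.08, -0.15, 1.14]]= [[4.01, 4.50, -3.02], [-9.26, -9.62, 3.15], [-1.55, -1.89, 1.9]]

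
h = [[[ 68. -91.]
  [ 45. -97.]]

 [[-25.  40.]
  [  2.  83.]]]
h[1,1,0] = 2.0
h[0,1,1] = -97.0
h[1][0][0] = -25.0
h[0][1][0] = 45.0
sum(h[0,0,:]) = -23.0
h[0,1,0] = 45.0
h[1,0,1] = 40.0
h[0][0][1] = -91.0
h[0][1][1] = -97.0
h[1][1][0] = 2.0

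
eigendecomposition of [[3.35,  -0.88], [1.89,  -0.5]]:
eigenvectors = [[0.87, 0.25], [0.49, 0.97]]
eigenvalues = [2.85, -0.0]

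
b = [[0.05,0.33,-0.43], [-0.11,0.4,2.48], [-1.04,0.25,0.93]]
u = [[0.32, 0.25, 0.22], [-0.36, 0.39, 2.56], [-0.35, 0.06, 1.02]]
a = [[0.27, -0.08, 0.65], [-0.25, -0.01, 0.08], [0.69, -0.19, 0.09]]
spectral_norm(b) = 2.76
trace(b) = 1.38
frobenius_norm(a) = 1.04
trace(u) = 1.73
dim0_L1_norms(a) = [1.21, 0.28, 0.82]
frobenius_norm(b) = 2.94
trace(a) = 0.35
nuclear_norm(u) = 3.32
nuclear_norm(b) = 4.08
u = a + b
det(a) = 0.03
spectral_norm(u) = 2.83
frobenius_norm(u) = 2.87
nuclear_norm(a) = 1.50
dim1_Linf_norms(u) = [0.32, 2.56, 1.02]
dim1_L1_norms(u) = [0.79, 3.31, 1.43]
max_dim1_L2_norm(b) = 2.51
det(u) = -0.03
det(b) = -1.00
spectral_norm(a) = 0.89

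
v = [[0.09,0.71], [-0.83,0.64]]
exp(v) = [[0.72, 0.94], [-1.1, 1.45]]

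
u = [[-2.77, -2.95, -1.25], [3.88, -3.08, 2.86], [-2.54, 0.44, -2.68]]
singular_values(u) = [6.88, 4.07, 0.75]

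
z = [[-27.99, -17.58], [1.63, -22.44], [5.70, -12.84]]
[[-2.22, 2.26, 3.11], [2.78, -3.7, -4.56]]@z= [[83.55, -51.62], [-109.84, 92.71]]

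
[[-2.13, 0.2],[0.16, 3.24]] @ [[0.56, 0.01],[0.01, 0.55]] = [[-1.19, 0.09], [0.12, 1.78]]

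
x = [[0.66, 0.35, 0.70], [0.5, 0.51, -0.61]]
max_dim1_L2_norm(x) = 1.02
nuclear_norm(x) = 1.96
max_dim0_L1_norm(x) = 1.31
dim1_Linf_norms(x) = [0.7, 0.61]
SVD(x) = [[-0.93, -0.38], [-0.38, 0.93]] @ diag([1.0399222231844487, 0.9213369469022249]) @ [[-0.77, -0.50, -0.40], [0.23, 0.37, -0.90]]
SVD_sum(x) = [[0.74, 0.48, 0.39], [0.3, 0.20, 0.16]] + [[-0.08, -0.13, 0.31], [0.2, 0.31, -0.77]]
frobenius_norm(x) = 1.39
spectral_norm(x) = 1.04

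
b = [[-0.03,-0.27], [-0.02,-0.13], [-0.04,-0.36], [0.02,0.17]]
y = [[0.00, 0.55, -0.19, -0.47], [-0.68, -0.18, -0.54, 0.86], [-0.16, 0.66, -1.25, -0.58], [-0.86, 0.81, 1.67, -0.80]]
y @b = [[-0.01, -0.08], [0.06, 0.55], [0.03, 0.31], [-0.07, -0.61]]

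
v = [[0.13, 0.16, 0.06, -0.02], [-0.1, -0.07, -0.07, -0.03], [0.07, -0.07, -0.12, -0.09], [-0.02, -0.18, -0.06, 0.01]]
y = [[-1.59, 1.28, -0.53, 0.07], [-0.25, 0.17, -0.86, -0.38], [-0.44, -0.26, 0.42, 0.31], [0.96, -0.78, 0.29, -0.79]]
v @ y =[[-0.29,0.19,-0.19,-0.02], [0.18,-0.1,0.08,0.02], [-0.13,0.18,-0.05,0.07], [0.11,-0.05,0.14,0.04]]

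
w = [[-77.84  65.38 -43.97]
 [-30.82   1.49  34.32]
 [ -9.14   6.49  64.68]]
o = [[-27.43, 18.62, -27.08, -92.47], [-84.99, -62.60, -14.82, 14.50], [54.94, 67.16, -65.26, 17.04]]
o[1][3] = 14.5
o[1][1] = -62.6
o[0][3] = -92.47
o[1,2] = -14.82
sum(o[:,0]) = -57.47999999999999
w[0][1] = 65.38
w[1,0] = -30.82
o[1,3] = 14.5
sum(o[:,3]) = -60.93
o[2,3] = 17.04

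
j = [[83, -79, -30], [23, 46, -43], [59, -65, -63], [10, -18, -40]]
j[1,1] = 46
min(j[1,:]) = -43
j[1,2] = -43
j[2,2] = -63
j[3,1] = -18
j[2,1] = -65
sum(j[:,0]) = 175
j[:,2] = [-30, -43, -63, -40]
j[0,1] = -79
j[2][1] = -65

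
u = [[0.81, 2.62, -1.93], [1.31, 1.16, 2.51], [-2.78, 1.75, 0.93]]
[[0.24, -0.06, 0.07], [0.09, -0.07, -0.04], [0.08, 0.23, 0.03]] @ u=[[-0.08, 0.68, -0.55], [0.09, 0.08, -0.39], [0.28, 0.53, 0.45]]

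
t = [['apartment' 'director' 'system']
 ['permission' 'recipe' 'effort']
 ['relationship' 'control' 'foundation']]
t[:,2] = ['system', 'effort', 'foundation']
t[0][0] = 'apartment'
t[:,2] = ['system', 'effort', 'foundation']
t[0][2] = 'system'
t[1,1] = 'recipe'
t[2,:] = ['relationship', 'control', 'foundation']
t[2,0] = 'relationship'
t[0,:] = ['apartment', 'director', 'system']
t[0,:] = ['apartment', 'director', 'system']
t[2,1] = 'control'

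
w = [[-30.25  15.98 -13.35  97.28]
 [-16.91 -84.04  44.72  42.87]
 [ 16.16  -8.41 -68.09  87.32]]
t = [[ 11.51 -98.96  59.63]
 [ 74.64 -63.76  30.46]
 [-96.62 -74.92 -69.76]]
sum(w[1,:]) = -13.360000000000007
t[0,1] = -98.96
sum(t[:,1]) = -237.64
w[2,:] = [16.16, -8.41, -68.09, 87.32]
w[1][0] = -16.91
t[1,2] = 30.46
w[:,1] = [15.98, -84.04, -8.41]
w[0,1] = 15.98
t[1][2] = 30.46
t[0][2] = 59.63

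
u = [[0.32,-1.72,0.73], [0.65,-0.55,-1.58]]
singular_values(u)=[1.9, 1.79]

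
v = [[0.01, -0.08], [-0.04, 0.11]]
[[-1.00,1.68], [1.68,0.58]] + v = [[-0.99,1.60], [1.64,0.69]]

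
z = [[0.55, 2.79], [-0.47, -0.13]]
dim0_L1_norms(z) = [1.02, 2.92]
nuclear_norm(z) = 3.29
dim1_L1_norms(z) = [3.34, 0.6]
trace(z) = 0.42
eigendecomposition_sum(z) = [[(0.27+0.51j),(1.4-0.27j)],[-0.24+0.05j,-0.06+0.58j]] + [[0.27-0.51j,1.40+0.27j],[-0.24-0.05j,(-0.06-0.58j)]]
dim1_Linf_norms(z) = [2.79, 0.47]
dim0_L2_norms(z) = [0.72, 2.79]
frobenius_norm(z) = 2.89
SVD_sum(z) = [[0.58,  2.78], [-0.05,  -0.22]] + [[-0.03, 0.01], [-0.42, 0.09]]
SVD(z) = [[1.0, -0.08], [-0.08, -1.00]] @ diag([2.852272993556337, 0.43467087575448515]) @ [[0.21, 0.98], [0.98, -0.21]]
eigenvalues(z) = [(0.21+1.09j), (0.21-1.09j)]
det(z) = 1.24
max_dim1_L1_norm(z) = 3.34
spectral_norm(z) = 2.85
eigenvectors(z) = [[(0.93+0j), 0.93-0.00j], [-0.11+0.36j, (-0.11-0.36j)]]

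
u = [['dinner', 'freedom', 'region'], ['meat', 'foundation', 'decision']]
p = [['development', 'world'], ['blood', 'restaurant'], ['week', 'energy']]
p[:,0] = ['development', 'blood', 'week']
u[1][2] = 'decision'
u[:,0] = ['dinner', 'meat']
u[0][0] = 'dinner'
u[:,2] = ['region', 'decision']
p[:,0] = ['development', 'blood', 'week']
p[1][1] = 'restaurant'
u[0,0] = 'dinner'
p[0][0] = 'development'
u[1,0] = 'meat'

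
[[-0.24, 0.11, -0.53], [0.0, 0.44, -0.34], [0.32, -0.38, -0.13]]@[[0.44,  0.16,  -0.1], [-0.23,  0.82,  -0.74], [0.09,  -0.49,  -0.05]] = [[-0.18, 0.31, -0.03], [-0.13, 0.53, -0.31], [0.22, -0.20, 0.26]]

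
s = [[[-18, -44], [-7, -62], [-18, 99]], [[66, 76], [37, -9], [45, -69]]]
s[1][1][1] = -9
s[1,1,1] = -9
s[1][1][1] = -9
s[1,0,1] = 76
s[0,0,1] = -44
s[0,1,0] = -7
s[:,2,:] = [[-18, 99], [45, -69]]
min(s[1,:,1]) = -69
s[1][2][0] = 45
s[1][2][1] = -69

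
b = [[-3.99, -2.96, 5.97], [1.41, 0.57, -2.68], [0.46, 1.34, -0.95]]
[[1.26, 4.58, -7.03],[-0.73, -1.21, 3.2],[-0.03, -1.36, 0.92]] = b @ [[0.03, -0.54, 0.25],[0.2, -0.84, -0.18],[0.33, -0.01, -1.1]]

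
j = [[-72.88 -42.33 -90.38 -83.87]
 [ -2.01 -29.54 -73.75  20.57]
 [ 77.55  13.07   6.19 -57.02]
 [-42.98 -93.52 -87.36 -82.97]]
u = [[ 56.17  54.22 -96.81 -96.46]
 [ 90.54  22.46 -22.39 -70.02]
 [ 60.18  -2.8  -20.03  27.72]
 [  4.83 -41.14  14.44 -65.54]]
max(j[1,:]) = 20.57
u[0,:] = [56.17, 54.22, -96.81, -96.46]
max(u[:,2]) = 14.44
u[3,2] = 14.44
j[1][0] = -2.01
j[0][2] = -90.38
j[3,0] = -42.98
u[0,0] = 56.17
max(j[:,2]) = 6.19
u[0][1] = 54.22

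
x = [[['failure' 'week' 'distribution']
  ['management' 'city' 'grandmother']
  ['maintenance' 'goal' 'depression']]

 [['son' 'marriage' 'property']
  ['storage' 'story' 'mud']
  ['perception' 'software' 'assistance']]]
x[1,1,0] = 'storage'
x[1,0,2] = 'property'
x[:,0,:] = [['failure', 'week', 'distribution'], ['son', 'marriage', 'property']]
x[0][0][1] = 'week'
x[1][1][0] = 'storage'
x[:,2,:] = [['maintenance', 'goal', 'depression'], ['perception', 'software', 'assistance']]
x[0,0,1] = 'week'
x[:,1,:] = [['management', 'city', 'grandmother'], ['storage', 'story', 'mud']]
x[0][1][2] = 'grandmother'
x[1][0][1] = 'marriage'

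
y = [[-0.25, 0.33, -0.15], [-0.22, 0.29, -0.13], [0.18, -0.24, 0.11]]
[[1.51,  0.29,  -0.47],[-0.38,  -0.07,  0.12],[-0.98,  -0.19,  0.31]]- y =[[1.76, -0.04, -0.32],[-0.16, -0.36, 0.25],[-1.16, 0.05, 0.2]]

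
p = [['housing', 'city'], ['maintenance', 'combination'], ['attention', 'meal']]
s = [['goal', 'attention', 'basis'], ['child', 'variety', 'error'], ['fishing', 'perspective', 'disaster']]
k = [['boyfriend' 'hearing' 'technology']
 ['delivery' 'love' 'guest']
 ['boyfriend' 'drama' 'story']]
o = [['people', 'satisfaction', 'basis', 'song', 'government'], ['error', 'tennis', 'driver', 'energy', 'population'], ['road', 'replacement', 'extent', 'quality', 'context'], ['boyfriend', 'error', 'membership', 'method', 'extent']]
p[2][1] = 'meal'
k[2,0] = 'boyfriend'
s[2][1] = 'perspective'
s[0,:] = ['goal', 'attention', 'basis']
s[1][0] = 'child'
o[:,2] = ['basis', 'driver', 'extent', 'membership']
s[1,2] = 'error'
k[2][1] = 'drama'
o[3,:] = ['boyfriend', 'error', 'membership', 'method', 'extent']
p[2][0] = 'attention'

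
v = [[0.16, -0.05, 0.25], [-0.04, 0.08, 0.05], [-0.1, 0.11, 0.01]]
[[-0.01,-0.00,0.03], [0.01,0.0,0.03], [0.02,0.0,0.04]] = v @ [[-0.07, -0.02, -0.14], [0.12, -0.01, 0.18], [0.03, 0.01, 0.25]]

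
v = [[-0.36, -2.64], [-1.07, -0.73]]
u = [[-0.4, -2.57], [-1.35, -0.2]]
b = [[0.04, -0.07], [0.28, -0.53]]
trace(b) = -0.49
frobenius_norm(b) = 0.60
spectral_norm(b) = 0.60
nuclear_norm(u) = 3.93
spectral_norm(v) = 2.82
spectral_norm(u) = 2.64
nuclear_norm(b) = 0.61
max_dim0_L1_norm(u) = 2.77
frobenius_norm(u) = 2.94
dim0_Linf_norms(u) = [1.35, 2.57]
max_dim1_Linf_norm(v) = 2.64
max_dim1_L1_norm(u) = 2.97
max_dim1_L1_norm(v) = 3.0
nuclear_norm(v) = 3.73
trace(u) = -0.60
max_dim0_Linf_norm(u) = 2.57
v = b + u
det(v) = -2.56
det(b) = -0.00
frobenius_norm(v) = 2.96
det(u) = -3.39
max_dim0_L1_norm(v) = 3.37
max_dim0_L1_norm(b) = 0.6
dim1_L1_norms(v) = [3.0, 1.8]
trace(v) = -1.09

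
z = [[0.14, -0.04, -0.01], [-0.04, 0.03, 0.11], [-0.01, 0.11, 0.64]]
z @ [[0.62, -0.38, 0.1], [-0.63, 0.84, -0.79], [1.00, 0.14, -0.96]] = [[0.10, -0.09, 0.06],  [0.07, 0.06, -0.13],  [0.56, 0.19, -0.70]]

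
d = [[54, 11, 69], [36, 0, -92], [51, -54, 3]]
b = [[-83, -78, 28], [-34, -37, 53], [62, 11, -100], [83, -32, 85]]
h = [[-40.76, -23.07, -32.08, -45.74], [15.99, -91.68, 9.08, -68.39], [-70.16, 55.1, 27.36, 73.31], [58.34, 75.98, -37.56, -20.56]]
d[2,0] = 51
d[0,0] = 54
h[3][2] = -37.56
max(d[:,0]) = 54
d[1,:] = [36, 0, -92]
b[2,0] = 62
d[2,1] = -54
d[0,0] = 54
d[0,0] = 54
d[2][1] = -54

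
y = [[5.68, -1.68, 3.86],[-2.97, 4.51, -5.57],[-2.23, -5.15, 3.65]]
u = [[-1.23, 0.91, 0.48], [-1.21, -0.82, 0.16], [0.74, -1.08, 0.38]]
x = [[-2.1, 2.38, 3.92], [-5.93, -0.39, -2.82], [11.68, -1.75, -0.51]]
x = y @ u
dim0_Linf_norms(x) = [11.68, 2.38, 3.92]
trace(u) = -1.67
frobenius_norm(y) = 12.45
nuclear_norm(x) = 19.03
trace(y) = 13.84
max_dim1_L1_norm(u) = 2.62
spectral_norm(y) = 10.86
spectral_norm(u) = 2.04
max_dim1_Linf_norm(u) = 1.23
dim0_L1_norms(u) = [3.18, 2.81, 1.02]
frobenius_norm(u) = 2.57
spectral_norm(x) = 13.38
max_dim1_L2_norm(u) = 1.6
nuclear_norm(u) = 4.04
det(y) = -10.65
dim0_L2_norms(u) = [1.88, 1.63, 0.63]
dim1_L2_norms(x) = [5.04, 6.58, 11.82]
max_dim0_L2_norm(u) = 1.88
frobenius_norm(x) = 14.44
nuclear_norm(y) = 17.11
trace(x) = -3.00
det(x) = -17.11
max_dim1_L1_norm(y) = 13.05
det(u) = 1.62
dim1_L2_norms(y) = [7.07, 7.76, 6.69]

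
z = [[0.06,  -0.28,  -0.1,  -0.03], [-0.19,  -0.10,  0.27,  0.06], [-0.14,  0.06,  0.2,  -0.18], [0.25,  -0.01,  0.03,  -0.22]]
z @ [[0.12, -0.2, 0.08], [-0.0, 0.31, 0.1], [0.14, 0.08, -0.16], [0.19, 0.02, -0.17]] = [[-0.01, -0.11, -0.00], [0.03, 0.03, -0.08], [-0.02, 0.06, -0.01], [-0.01, -0.06, 0.05]]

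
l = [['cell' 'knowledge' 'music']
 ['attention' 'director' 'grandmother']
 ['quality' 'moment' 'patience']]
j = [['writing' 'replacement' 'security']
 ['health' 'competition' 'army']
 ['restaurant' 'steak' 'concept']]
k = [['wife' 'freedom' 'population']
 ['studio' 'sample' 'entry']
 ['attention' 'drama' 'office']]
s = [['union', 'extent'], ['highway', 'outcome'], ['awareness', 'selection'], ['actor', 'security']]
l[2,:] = ['quality', 'moment', 'patience']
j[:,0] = ['writing', 'health', 'restaurant']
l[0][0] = 'cell'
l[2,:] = ['quality', 'moment', 'patience']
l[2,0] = 'quality'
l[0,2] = 'music'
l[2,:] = ['quality', 'moment', 'patience']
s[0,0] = 'union'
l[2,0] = 'quality'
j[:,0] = ['writing', 'health', 'restaurant']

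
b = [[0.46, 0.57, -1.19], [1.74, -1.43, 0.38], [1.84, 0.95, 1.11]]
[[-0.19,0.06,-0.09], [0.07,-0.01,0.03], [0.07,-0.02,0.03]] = b @ [[-0.02, 0.01, -0.01], [-0.04, 0.01, -0.02], [0.13, -0.04, 0.06]]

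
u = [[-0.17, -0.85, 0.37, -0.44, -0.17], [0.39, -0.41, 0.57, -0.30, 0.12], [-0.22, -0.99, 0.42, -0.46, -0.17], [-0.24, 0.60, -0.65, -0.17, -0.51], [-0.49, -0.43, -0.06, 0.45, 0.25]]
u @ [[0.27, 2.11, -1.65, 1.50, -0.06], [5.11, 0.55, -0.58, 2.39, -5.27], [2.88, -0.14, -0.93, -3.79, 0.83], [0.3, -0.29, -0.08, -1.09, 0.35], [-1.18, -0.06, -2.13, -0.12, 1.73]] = [[-3.26, -0.74, 0.83, -3.19, 4.35], [-0.58, 0.60, -1.17, -2.24, 2.71], [-3.85, -0.92, 0.95, -3.77, 5.12], [1.68, -0.01, 1.75, 3.78, -4.63], [-2.66, -1.41, 0.55, -2.06, 2.84]]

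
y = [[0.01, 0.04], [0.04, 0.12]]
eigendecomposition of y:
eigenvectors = [[-0.95,  -0.31], [0.31,  -0.95]]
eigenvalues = [-0.0, 0.13]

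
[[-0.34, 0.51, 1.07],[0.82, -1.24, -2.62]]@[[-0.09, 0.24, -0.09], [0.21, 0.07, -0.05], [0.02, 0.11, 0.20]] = [[0.16, 0.07, 0.22], [-0.39, -0.18, -0.54]]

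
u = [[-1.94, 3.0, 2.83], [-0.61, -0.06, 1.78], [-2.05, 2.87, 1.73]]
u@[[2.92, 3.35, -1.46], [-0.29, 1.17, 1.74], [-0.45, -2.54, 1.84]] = [[-7.81, -10.18, 13.26], [-2.56, -6.63, 4.06], [-7.60, -7.90, 11.17]]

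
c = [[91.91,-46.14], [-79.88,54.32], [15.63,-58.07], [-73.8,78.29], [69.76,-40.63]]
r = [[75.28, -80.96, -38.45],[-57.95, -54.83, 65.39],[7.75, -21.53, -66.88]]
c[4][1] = -40.63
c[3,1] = 78.29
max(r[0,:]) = 75.28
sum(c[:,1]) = -12.229999999999997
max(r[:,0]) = 75.28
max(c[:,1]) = 78.29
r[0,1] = -80.96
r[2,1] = -21.53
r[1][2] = 65.39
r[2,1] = -21.53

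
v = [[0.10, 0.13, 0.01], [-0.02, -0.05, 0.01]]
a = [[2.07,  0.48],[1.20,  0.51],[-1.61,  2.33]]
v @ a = [[0.35, 0.14], [-0.12, -0.01]]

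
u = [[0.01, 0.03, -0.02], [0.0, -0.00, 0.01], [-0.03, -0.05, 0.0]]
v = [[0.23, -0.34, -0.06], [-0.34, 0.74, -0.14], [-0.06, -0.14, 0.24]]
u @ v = [[-0.01,0.02,-0.01],  [-0.00,-0.0,0.0],  [0.01,-0.03,0.01]]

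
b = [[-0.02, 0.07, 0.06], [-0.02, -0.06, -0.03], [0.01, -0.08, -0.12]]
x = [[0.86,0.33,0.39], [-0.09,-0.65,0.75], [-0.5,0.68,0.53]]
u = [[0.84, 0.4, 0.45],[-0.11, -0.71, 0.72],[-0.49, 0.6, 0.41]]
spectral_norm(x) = 1.00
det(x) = -0.99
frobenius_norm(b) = 0.19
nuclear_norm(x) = 2.99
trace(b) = -0.20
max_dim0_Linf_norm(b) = 0.12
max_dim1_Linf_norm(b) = 0.12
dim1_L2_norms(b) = [0.09, 0.07, 0.14]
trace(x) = 0.74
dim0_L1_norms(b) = [0.05, 0.21, 0.21]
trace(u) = 0.54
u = b + x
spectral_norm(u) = 1.06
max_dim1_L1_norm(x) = 1.71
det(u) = -0.92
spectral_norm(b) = 0.18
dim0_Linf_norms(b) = [0.02, 0.08, 0.12]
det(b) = -0.00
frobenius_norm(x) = 1.73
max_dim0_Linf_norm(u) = 0.84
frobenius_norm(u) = 1.69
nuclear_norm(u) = 2.92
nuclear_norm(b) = 0.24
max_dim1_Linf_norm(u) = 0.84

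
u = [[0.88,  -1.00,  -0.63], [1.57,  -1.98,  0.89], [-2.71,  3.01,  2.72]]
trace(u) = 1.62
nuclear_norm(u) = 7.42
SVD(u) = [[-0.27, 0.00, 0.96],[-0.35, -0.93, -0.10],[0.89, -0.37, 0.26]] @ diag([5.390367480426274, 2.023669284328435, 0.001026464099830557]) @ [[-0.6, 0.68, 0.42], [-0.23, 0.36, -0.9], [0.77, 0.64, 0.06]]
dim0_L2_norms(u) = [3.25, 3.74, 2.93]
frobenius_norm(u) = 5.76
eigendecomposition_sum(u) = [[0.4, -0.50, 0.15],[1.73, -2.15, 0.63],[-0.86, 1.07, -0.31]] + [[0.0, -0.0, 0.00], [0.0, -0.0, 0.00], [0.0, -0.00, 0.00]] + [[0.47,-0.50,-0.78],[-0.16,0.17,0.26],[-1.85,1.94,3.03]]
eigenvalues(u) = [-2.06, 0.0, 3.67]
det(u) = -0.01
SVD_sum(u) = [[0.88,-1.0,-0.63], [1.14,-1.30,-0.81], [-2.88,3.28,2.05]] + [[-0.00, 0.0, -0.0], [0.43, -0.68, 1.70], [0.17, -0.27, 0.67]] + [[0.00, 0.0, 0.0], [-0.00, -0.00, -0.00], [0.0, 0.0, 0.0]]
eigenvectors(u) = [[-0.20, -0.77, -0.25],[-0.88, -0.64, 0.08],[0.44, -0.06, 0.97]]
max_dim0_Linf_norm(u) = 3.01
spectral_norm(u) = 5.39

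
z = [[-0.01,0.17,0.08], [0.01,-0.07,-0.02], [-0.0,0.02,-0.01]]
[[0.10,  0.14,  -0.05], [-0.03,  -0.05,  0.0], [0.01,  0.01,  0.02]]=z @ [[1.82,-0.38,-0.54], [0.56,0.60,0.24], [0.30,0.41,-1.21]]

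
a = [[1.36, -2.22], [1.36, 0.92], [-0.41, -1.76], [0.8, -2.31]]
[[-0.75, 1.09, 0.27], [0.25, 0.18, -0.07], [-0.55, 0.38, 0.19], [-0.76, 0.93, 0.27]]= a@ [[-0.03, 0.33, 0.02], [0.32, -0.29, -0.11]]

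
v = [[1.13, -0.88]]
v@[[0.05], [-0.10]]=[[0.14]]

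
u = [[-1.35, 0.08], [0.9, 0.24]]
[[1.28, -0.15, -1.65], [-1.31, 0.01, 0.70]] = u@[[-1.04, 0.09, 1.14], [-1.55, -0.30, -1.36]]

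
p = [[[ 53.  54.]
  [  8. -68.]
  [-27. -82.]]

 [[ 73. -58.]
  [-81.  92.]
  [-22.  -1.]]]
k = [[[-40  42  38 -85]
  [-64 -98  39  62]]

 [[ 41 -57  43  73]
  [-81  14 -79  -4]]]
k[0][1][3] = 62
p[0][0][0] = 53.0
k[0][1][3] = 62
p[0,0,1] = 54.0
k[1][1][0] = -81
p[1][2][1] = -1.0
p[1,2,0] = -22.0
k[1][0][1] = -57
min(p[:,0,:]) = -58.0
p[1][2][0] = -22.0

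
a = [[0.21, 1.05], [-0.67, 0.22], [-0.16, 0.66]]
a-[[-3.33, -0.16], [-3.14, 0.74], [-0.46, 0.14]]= [[3.54, 1.21],[2.47, -0.52],[0.30, 0.52]]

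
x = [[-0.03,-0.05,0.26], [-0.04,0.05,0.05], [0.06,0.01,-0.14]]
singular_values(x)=[0.31, 0.07, 0.02]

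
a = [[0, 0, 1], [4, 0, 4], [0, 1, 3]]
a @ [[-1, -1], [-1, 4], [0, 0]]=[[0, 0], [-4, -4], [-1, 4]]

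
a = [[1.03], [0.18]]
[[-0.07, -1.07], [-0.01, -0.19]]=a @ [[-0.07,  -1.04]]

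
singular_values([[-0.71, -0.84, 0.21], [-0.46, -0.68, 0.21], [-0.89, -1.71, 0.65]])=[2.46, 0.26, 0.0]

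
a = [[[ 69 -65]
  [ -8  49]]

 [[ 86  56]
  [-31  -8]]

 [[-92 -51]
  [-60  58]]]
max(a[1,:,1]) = 56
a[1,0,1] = 56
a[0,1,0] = -8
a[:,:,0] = [[69, -8], [86, -31], [-92, -60]]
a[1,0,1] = 56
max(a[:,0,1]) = 56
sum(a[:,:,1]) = 39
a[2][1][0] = -60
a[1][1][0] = -31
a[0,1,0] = -8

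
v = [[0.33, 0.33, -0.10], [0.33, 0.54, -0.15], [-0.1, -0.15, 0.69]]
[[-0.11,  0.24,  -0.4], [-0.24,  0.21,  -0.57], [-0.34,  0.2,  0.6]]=v@[[0.23, 0.91, -0.35], [-0.75, -0.06, -0.66], [-0.62, 0.41, 0.67]]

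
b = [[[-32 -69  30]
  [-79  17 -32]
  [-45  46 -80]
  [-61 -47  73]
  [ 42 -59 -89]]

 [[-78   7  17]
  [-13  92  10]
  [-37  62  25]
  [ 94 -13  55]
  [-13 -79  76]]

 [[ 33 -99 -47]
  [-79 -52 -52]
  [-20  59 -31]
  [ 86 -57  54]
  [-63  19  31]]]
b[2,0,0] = 33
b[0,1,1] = 17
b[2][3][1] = -57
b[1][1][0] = -13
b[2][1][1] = -52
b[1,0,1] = 7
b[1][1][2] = 10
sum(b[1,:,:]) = 205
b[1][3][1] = -13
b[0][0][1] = -69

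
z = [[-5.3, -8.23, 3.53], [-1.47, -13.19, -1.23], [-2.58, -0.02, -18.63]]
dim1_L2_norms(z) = [10.41, 13.33, 18.81]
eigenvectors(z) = [[-0.97,-0.14,-0.71], [0.14,0.19,-0.58], [0.18,0.97,0.41]]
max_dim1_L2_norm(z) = 18.81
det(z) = -1222.99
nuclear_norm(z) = 39.17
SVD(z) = [[-0.19, 0.57, -0.80], [0.03, 0.81, 0.58], [0.98, 0.08, -0.17]] @ diag([19.089088428739945, 16.107569496401798, 3.9774750631942974]) @ [[-0.08,  0.06,  -0.99], [-0.28,  -0.96,  -0.03], [0.96,  -0.27,  -0.1]]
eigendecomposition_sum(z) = [[-4.39, 4.28, -1.50], [0.65, -0.63, 0.22], [0.82, -0.8, 0.28]] + [[0.62, 1.02, 2.53], [-0.86, -1.41, -3.50], [-4.27, -7.01, -17.47]] + [[-1.53, -13.53, 2.49], [-1.26, -11.15, 2.05], [0.88, 7.78, -1.43]]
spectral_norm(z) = 19.09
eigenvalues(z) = [-4.75, -18.26, -14.12]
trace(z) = -37.12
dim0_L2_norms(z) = [6.08, 15.55, 19.0]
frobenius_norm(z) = 25.29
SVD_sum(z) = [[0.3, -0.21, 3.53],[-0.05, 0.03, -0.58],[-1.57, 1.09, -18.65]] + [[-2.56,-8.89,-0.3], [-3.63,-12.60,-0.43], [-0.37,-1.29,-0.04]] + [[-3.04, 0.86, 0.31], [2.21, -0.63, -0.22], [-0.64, 0.18, 0.06]]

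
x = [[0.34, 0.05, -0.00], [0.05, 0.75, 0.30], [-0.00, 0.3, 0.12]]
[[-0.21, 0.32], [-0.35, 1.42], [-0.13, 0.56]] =x @ [[-0.56, 0.65],[-0.38, 1.99],[-0.13, -0.34]]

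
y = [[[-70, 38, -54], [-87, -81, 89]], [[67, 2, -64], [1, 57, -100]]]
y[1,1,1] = 57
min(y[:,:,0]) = -87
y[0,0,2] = -54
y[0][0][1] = 38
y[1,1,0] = 1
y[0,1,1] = -81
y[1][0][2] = -64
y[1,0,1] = 2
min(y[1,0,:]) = -64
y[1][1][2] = -100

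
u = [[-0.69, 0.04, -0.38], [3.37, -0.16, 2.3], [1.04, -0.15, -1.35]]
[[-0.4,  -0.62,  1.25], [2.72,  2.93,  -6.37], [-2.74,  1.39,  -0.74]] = u @[[-0.33, 1.14, -1.41], [0.61, 1.37, 0.94], [1.71, -0.3, -0.64]]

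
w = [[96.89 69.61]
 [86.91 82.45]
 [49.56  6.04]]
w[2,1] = 6.04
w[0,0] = 96.89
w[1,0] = 86.91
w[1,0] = 86.91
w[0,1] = 69.61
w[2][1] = 6.04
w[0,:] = [96.89, 69.61]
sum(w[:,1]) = 158.1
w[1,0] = 86.91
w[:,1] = [69.61, 82.45, 6.04]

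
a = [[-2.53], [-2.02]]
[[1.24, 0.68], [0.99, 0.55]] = a @ [[-0.49, -0.27]]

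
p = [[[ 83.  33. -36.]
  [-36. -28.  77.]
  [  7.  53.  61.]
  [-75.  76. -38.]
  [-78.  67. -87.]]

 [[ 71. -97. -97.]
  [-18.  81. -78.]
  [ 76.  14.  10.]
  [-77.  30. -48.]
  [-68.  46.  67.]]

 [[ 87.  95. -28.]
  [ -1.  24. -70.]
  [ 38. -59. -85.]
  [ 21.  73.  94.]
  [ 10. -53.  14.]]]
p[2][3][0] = 21.0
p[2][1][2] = -70.0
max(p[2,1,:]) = 24.0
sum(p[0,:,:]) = 79.0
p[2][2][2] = -85.0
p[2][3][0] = 21.0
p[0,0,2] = -36.0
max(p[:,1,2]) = 77.0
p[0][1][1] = -28.0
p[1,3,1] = 30.0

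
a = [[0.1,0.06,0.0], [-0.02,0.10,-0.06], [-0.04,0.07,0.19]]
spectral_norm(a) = 0.21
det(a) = 0.00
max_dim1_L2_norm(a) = 0.21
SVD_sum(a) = [[0.0, -0.0, -0.0], [0.00, -0.01, -0.02], [-0.04, 0.06, 0.19]] + [[0.04, 0.08, -0.02], [0.04, 0.08, -0.02], [0.01, 0.01, -0.0]] + [[0.06, -0.02, 0.02], [-0.06, 0.02, -0.02], [-0.01, 0.00, -0.0]]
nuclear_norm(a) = 0.44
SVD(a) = [[-0.01, 0.71, -0.71], [-0.12, 0.7, 0.70], [0.99, 0.09, 0.08]] @ diag([0.20748292972580196, 0.13254999215005517, 0.09788428603927311]) @ [[-0.18, 0.27, 0.94], [0.40, 0.9, -0.18], [-0.9, 0.35, -0.27]]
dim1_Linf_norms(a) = [0.1, 0.1, 0.19]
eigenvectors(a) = [[(0.12-0.6j),(0.12+0.6j),0.47+0.00j], [0.63+0.00j,(0.63-0j),0.51+0.00j], [-0.17-0.44j,-0.17+0.44j,(-0.72+0j)]]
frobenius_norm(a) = 0.26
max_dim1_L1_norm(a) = 0.3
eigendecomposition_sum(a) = [[(0.02+0.05j),(0.05-0.06j),(0.05-0.01j)],[(-0.05+0.03j),0.07+0.04j,(0.02+0.04j)],[0.03+0.02j,0.01-0.06j,0.03-0.03j]] + [[(0.02-0.05j), (0.05+0.06j), (0.05+0.01j)],[-0.05-0.03j, 0.07-0.04j, (0.02-0.04j)],[(0.03-0.02j), 0.01+0.06j, (0.03+0.03j)]] + [[(0.07+0j), -0.04+0.00j, (-0.09+0j)], [(0.07+0j), (-0.04+0j), -0.10+0.00j], [(-0.1-0j), 0.06-0.00j, (0.14-0j)]]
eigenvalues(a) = [(0.11+0.06j), (0.11-0.06j), (0.17+0j)]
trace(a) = 0.39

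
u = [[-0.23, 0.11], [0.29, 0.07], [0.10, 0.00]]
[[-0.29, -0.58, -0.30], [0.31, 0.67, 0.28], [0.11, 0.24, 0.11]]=u@[[1.12, 2.38, 1.07], [-0.26, -0.33, -0.46]]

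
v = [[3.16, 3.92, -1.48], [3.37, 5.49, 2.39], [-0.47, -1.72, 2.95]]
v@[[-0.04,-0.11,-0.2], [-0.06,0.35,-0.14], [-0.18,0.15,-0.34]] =[[-0.1, 0.8, -0.68], [-0.89, 1.91, -2.26], [-0.41, -0.11, -0.67]]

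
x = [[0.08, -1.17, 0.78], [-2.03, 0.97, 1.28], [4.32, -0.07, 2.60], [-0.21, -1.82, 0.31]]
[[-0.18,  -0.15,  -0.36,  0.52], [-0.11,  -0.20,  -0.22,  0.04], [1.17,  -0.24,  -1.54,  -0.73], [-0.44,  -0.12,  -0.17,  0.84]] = x @ [[0.22,0.03,-0.12,-0.2], [0.23,0.04,0.04,-0.43], [0.09,-0.14,-0.39,0.04]]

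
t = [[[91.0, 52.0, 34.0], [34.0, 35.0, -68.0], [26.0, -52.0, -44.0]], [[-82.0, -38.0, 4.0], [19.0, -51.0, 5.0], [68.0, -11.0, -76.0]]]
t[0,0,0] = 91.0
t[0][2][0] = 26.0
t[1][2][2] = -76.0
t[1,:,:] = [[-82.0, -38.0, 4.0], [19.0, -51.0, 5.0], [68.0, -11.0, -76.0]]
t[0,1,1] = 35.0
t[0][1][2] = -68.0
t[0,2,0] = 26.0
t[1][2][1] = -11.0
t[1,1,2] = 5.0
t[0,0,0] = 91.0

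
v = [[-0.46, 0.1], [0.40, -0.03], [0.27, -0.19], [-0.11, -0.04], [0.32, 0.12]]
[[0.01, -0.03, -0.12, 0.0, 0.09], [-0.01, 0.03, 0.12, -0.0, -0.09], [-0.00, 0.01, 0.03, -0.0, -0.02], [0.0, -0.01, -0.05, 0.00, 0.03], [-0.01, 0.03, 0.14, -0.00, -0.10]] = v@ [[-0.02, 0.07, 0.32, -0.01, -0.23], [-0.02, 0.06, 0.28, -0.01, -0.2]]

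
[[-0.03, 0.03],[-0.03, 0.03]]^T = [[-0.03, -0.03], [0.03, 0.03]]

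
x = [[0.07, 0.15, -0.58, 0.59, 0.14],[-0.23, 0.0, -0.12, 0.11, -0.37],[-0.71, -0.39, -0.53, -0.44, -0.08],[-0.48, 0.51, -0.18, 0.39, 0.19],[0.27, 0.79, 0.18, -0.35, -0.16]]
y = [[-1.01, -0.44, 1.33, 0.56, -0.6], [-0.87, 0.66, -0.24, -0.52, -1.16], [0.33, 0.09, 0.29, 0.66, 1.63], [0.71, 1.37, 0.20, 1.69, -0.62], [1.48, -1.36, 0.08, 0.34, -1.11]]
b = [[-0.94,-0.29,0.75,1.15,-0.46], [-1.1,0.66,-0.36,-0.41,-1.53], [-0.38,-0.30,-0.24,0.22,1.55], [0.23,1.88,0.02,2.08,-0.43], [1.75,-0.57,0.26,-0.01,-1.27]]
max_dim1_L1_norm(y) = 4.59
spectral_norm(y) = 2.48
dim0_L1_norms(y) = [4.4, 3.92, 2.14, 3.77, 5.12]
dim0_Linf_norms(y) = [1.48, 1.37, 1.33, 1.69, 1.63]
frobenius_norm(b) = 4.82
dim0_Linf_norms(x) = [0.71, 0.79, 0.58, 0.59, 0.37]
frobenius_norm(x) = 1.92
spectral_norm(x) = 1.22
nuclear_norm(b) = 9.63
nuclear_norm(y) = 9.07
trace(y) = 0.52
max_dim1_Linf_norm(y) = 1.69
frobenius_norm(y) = 4.57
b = x + y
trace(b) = 0.29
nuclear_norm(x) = 3.96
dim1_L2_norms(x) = [0.86, 0.47, 1.07, 0.84, 0.94]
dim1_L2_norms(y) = [1.91, 1.69, 1.81, 2.38, 2.32]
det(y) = -0.01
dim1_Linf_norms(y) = [1.33, 1.16, 1.63, 1.69, 1.48]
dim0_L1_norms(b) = [4.4, 3.7, 1.63, 3.87, 5.24]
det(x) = -0.19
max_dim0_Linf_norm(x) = 0.79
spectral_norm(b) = 3.04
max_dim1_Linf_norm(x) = 0.79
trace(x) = -0.23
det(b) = -7.07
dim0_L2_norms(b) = [2.31, 2.11, 0.9, 2.42, 2.6]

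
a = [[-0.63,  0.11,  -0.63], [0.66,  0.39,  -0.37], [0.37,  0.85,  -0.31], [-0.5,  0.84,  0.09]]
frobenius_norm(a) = 1.86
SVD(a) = [[-0.17, 0.62, 0.76], [-0.44, -0.52, 0.33], [-0.72, -0.21, 0.01], [-0.51, 0.54, -0.55]] @ diag([1.3231777769311501, 1.0990910589961587, 0.7006421445147606]) @ [[-0.15, -0.93, 0.34],  [-0.99, 0.13, -0.08],  [0.03, -0.34, -0.94]]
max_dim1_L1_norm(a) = 1.53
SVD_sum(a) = [[0.03, 0.2, -0.07], [0.09, 0.54, -0.20], [0.14, 0.88, -0.32], [0.10, 0.63, -0.23]] + [[-0.68, 0.09, -0.05], [0.57, -0.07, 0.05], [0.23, -0.03, 0.02], [-0.59, 0.08, -0.05]] + [[0.02,-0.18,-0.50], [0.01,-0.08,-0.22], [0.00,-0.0,-0.01], [-0.01,0.13,0.36]]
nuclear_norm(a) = 3.12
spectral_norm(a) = 1.32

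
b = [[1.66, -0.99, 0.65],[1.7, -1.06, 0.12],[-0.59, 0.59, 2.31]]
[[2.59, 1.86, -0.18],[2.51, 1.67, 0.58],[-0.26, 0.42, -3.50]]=b @ [[1.53, 0.91, 0.97], [0.11, -0.07, 0.84], [0.25, 0.43, -1.48]]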